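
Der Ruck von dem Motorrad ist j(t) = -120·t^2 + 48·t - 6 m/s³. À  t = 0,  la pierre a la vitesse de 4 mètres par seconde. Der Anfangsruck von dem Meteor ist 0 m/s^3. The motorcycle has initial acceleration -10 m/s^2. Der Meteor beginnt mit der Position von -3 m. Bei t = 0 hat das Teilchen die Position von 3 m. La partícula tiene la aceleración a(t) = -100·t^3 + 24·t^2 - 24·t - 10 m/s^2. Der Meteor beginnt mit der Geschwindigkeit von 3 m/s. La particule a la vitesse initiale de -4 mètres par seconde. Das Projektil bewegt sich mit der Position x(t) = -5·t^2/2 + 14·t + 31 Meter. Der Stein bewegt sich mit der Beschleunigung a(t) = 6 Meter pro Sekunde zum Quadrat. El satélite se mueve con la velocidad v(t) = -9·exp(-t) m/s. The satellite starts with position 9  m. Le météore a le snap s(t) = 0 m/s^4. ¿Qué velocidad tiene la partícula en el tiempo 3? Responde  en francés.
En partant de l'accélération a(t) = -100·t^3 + 24·t^2 - 24·t - 10, nous prenons 1 primitive. En intégrant l'accélération et en utilisant la condition initiale v(0) = -4, nous obtenons v(t) = -25·t^4 + 8·t^3 - 12·t^2 - 10·t - 4. Nous avons la vitesse v(t) = -25·t^4 + 8·t^3 - 12·t^2 - 10·t - 4. En substituant t = 3: v(3) = -1951.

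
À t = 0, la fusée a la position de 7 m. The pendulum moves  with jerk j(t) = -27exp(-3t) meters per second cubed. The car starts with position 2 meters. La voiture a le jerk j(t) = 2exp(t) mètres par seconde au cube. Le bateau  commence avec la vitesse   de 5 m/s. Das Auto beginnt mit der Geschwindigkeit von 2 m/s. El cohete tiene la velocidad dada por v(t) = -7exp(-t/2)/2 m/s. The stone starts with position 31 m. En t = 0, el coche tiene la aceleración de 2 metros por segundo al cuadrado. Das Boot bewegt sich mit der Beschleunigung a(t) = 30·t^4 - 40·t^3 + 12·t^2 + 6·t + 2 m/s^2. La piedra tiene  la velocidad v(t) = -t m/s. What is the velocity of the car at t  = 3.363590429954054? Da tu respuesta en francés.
En partant du jerk j(t) = 2·exp(t), nous prenons 2 primitives. La primitive du jerk, avec a(0) = 2, donne l'accélération: a(t) = 2·exp(t). La primitive de l'accélération est la vitesse. En utilisant v(0) = 2, nous obtenons v(t) = 2·exp(t). De l'équation de la vitesse v(t) = 2·exp(t), nous substituons t = 3.363590429954054 pour obtenir v = 57.7854844764748.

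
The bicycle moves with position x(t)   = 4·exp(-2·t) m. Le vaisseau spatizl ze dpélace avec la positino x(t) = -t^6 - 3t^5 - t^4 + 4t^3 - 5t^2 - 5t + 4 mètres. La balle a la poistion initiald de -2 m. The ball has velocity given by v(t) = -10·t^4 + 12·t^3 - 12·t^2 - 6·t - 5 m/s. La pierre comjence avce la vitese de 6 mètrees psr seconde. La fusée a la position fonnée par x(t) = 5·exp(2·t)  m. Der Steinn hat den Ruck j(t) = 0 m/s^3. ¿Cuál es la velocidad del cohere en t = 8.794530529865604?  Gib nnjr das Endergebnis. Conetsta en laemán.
Bei t = 8.794530529865604, v = 435343595.824989.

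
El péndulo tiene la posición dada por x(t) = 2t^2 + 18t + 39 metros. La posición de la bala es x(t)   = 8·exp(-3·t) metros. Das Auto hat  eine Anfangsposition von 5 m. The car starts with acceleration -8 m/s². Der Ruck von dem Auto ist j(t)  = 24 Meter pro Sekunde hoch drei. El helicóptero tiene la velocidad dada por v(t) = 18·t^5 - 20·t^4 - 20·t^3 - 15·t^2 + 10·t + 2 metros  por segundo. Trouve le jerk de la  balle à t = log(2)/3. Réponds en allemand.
Wir müssen unsere Gleichung für die Position x(t) = 8·exp(-3·t) 3-mal ableiten. Die Ableitung von der Position ergibt die Geschwindigkeit: v(t) = -24·exp(-3·t). Durch Ableiten von der Geschwindigkeit erhalten wir die Beschleunigung: a(t) = 72·exp(-3·t). Durch Ableiten von der Beschleunigung erhalten wir den Ruck: j(t) = -216·exp(-3·t). Mit j(t) = -216·exp(-3·t) und Einsetzen von t = log(2)/3, finden wir j = -108.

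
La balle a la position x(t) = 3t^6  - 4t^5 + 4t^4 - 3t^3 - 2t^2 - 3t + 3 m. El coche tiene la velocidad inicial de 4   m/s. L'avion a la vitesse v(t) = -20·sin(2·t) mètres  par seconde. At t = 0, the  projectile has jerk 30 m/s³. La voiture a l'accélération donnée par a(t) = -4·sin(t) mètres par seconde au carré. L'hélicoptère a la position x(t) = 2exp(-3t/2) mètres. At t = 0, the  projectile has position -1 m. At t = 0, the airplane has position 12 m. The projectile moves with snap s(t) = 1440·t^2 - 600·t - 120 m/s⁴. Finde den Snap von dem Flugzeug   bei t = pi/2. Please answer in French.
Nous devons dériver notre équation de la vitesse v(t) = -20·sin(2·t) 3 fois. En dérivant la vitesse, nous obtenons l'accélération: a(t) = -40·cos(2·t). La dérivée de l'accélération donne le jerk: j(t) = 80·sin(2·t). En prenant d/dt de j(t), nous trouvons s(t) = 160·cos(2·t). De l'équation du snap s(t) = 160·cos(2·t), nous substituons t = pi/2 pour obtenir s = -160.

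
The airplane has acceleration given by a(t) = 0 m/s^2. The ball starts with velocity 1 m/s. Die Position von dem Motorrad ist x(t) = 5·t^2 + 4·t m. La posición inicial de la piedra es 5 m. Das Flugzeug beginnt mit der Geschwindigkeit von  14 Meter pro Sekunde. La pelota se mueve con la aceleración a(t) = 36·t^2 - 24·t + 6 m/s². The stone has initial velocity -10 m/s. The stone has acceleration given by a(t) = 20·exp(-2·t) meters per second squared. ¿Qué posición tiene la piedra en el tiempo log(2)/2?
Necesitamos integrar nuestra ecuación de la aceleración a(t) = 20·exp(-2·t) 2 veces. La antiderivada de la aceleración es la velocidad. Usando v(0) = -10, obtenemos v(t) = -10·exp(-2·t). Tomando ∫v(t)dt y aplicando x(0) = 5, encontramos x(t) = 5·exp(-2·t). Usando x(t) = 5·exp(-2·t) y sustituyendo t = log(2)/2, encontramos x = 5/2.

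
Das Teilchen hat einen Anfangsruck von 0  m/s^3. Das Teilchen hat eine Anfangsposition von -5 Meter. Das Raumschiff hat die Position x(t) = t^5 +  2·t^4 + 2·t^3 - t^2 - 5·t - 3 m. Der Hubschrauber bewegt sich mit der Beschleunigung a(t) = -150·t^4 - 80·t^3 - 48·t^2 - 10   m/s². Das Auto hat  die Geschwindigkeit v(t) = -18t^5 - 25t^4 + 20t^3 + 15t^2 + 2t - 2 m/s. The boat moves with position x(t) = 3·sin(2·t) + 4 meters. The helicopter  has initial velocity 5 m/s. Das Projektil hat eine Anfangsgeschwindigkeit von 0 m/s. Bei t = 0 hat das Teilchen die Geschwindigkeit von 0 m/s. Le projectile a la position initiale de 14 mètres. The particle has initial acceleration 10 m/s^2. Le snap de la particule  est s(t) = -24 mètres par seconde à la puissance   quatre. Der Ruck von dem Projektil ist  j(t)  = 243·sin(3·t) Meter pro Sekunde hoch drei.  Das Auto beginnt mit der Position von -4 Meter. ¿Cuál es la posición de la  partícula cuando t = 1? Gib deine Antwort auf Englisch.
We must find the antiderivative of our snap equation s(t) = -24 4 times. Finding the integral of s(t) and using j(0) = 0: j(t) = -24·t. Taking ∫j(t)dt and applying a(0) = 10, we find a(t) = 10 - 12·t^2. The integral of acceleration, with v(0) = 0, gives velocity: v(t) = -4·t^3 + 10·t. Finding the integral of v(t) and using x(0) = -5: x(t) = -t^4 + 5·t^2 - 5. We have position x(t) = -t^4 + 5·t^2 - 5. Substituting t = 1: x(1) = -1.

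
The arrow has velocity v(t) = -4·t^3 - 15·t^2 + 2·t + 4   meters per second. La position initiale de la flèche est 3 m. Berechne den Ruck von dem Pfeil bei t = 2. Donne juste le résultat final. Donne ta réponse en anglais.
The answer is -78.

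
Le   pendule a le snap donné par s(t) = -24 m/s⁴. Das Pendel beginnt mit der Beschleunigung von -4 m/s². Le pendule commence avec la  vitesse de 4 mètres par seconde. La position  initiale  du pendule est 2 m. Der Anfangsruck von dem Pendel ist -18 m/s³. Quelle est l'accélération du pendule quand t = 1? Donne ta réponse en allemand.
Wir müssen unsere Gleichung für den Snap s(t) = -24 2-mal integrieren. Mit ∫s(t)dt und Anwendung von j(0) = -18, finden wir j(t) = -24·t - 18. Das Integral von dem Ruck, mit a(0) = -4, ergibt die Beschleunigung: a(t) = -12·t^2 - 18·t - 4. Aus der Gleichung für die Beschleunigung a(t) = -12·t^2 - 18·t - 4, setzen wir t = 1 ein und erhalten a = -34.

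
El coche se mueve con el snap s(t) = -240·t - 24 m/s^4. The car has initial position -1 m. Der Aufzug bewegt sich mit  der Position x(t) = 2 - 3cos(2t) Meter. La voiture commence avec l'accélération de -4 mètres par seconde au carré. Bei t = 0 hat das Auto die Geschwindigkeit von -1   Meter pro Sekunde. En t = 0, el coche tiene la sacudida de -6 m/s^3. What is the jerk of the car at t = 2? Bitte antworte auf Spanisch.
Debemos encontrar la integral de nuestra ecuación del snap s(t) = -240·t - 24 1 vez. La integral del snap, con j(0) = -6, da la sacudida: j(t) = -120·t^2 - 24·t - 6. Usando j(t) = -120·t^2 - 24·t - 6 y sustituyendo t = 2, encontramos j = -534.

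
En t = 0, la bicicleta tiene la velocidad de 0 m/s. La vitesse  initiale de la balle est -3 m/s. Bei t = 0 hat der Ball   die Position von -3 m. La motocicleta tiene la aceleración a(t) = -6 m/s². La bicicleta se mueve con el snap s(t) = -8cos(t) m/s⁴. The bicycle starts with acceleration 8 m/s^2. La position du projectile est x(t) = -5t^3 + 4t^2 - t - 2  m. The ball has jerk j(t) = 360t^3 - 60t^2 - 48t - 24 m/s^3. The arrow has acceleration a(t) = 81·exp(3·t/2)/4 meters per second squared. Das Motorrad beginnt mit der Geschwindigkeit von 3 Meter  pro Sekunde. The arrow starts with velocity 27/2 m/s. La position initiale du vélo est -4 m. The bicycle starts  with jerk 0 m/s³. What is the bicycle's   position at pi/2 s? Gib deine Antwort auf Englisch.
Starting from snap s(t) = -8·cos(t), we take 4 antiderivatives. The antiderivative of snap, with j(0) = 0, gives jerk: j(t) = -8·sin(t). The antiderivative of jerk is acceleration. Using a(0) = 8, we get a(t) = 8·cos(t). The antiderivative of acceleration is velocity. Using v(0) = 0, we get v(t) = 8·sin(t). Integrating velocity and using the initial condition x(0) = -4, we get x(t) = 4 - 8·cos(t). Using x(t) = 4 - 8·cos(t) and substituting t = pi/2, we find x = 4.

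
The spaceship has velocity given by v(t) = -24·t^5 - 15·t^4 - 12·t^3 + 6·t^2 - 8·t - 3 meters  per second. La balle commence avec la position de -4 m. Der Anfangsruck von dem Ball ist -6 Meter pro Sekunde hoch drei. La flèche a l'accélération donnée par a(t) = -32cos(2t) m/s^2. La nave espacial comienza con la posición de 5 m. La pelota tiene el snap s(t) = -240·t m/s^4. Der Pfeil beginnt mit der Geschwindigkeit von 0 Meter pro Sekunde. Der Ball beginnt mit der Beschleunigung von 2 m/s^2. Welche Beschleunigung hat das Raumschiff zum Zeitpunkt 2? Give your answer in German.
Wir müssen unsere Gleichung für die Geschwindigkeit v(t) = -24·t^5 - 15·t^4 - 12·t^3 + 6·t^2 - 8·t - 3 1-mal ableiten. Die Ableitung von der Geschwindigkeit ergibt die Beschleunigung: a(t) = -120·t^4 - 60·t^3 - 36·t^2 + 12·t - 8. Wir haben die Beschleunigung a(t) = -120·t^4 - 60·t^3 - 36·t^2 + 12·t - 8. Durch Einsetzen von t = 2: a(2) = -2528.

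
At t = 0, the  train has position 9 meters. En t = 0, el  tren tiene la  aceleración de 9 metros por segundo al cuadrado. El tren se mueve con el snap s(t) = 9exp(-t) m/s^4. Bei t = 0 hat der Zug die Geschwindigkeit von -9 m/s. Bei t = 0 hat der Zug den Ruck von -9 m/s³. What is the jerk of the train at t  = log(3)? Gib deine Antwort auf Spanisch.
Necesitamos integrar nuestra ecuación del snap s(t) = 9·exp(-t) 1 vez. Tomando ∫s(t)dt y aplicando j(0) = -9, encontramos j(t) = -9·exp(-t). Usando j(t) = -9·exp(-t) y sustituyendo t = log(3), encontramos j = -3.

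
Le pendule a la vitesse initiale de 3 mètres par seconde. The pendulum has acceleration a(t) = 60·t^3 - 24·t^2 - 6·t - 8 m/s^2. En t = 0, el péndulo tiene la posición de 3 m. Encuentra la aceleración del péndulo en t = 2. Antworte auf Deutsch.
Wir haben die Beschleunigung a(t) = 60·t^3 - 24·t^2 - 6·t - 8. Durch Einsetzen von t = 2: a(2) = 364.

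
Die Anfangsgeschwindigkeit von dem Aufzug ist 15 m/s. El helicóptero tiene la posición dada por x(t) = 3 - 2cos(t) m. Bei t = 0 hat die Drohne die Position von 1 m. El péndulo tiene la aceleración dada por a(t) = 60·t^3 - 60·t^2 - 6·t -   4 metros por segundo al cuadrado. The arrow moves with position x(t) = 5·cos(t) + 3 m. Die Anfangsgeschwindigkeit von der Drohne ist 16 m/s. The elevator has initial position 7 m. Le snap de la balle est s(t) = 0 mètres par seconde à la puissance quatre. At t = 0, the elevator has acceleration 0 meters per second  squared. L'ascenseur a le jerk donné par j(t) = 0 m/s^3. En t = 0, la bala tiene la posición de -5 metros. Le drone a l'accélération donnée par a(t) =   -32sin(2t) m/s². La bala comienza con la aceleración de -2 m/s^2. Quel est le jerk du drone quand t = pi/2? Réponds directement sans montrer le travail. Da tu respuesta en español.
La respuesta es 64.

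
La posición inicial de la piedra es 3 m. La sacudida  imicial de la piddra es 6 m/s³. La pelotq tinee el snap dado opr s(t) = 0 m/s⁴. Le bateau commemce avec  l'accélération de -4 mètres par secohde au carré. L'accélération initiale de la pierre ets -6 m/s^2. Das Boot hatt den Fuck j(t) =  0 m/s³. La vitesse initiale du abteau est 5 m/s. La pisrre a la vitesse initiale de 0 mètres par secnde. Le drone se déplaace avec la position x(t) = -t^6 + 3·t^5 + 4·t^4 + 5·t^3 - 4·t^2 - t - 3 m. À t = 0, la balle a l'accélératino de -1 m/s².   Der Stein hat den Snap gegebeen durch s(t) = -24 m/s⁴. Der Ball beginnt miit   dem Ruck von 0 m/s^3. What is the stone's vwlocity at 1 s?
To solve this, we need to take 3 antiderivatives of our snap equation s(t) = -24. Taking ∫s(t)dt and applying j(0) = 6, we find j(t) = 6 - 24·t. Taking ∫j(t)dt and applying a(0) = -6, we find a(t) = -12·t^2 + 6·t - 6. Taking ∫a(t)dt and applying v(0) = 0, we find v(t) = t·(-4·t^2 + 3·t - 6). From the given velocity equation v(t) = t·(-4·t^2 + 3·t - 6), we substitute t = 1 to get v = -7.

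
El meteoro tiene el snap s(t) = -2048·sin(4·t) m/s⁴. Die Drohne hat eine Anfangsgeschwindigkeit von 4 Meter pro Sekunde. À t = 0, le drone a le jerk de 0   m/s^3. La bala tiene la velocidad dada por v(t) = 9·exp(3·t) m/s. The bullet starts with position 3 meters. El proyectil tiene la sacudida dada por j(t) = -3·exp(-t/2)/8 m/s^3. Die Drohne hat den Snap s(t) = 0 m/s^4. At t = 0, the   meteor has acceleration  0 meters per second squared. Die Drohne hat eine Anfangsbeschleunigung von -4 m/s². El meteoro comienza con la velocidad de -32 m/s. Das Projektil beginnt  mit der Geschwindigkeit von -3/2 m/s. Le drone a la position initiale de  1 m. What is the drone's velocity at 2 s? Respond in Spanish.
Partiendo del snap s(t) = 0, tomamos 3 integrales. La integral del snap, con j(0) = 0, da la sacudida: j(t) = 0. La antiderivada de la sacudida es la aceleración. Usando a(0) = -4, obtenemos a(t) = -4. La integral de la aceleración es la velocidad. Usando v(0) = 4, obtenemos v(t) = 4 - 4·t. Usando v(t) = 4 - 4·t y sustituyendo t = 2, encontramos v = -4.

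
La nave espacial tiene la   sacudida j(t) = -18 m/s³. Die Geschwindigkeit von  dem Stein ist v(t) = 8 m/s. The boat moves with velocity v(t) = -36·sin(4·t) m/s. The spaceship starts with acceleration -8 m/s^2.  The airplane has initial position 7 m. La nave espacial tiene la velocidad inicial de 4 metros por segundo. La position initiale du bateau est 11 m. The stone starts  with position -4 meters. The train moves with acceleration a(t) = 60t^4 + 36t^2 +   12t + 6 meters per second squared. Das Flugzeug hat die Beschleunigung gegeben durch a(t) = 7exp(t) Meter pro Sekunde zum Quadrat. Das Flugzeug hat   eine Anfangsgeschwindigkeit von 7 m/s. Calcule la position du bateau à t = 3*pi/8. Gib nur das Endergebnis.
La position à t = 3*pi/8 est x = 2.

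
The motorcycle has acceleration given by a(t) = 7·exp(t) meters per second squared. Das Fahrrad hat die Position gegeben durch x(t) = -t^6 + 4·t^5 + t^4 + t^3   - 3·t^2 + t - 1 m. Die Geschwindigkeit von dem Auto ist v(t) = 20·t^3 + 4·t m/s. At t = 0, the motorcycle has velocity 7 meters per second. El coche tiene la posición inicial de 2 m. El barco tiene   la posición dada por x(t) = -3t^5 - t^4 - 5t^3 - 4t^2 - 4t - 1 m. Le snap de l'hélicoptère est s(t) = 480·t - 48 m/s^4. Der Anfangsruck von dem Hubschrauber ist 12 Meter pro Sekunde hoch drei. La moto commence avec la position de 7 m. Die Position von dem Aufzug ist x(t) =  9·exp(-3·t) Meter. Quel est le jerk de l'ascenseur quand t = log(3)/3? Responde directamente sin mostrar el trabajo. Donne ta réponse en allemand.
Der Ruck bei t = log(3)/3 ist j = -81.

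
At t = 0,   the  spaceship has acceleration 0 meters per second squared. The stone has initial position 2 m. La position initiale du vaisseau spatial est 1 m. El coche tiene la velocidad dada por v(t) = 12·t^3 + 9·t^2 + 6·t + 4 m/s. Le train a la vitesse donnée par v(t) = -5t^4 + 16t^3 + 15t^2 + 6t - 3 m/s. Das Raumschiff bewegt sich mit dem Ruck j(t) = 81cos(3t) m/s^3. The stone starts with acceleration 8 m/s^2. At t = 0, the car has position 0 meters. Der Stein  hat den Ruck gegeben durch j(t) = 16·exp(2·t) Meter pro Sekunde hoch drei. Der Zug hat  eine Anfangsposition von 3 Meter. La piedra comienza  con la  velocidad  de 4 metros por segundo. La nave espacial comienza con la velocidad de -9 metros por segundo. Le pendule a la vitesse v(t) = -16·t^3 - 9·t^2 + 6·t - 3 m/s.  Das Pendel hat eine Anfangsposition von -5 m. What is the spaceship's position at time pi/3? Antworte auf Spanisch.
Necesitamos integrar nuestra ecuación de la sacudida j(t) = 81·cos(3·t) 3 veces. Tomando ∫j(t)dt y aplicando a(0) = 0, encontramos a(t) = 27·sin(3·t). Tomando ∫a(t)dt y aplicando v(0) = -9, encontramos v(t) = -9·cos(3·t). Tomando ∫v(t)dt y aplicando x(0) = 1, encontramos x(t) = 1 - 3·sin(3·t). De la ecuación de la posición x(t) = 1 - 3·sin(3·t), sustituimos t = pi/3 para obtener x = 1.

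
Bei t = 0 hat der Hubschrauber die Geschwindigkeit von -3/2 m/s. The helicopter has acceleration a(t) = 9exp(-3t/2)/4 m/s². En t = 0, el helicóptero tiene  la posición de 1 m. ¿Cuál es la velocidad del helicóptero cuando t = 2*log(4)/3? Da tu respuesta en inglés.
We need to integrate our acceleration equation a(t) = 9·exp(-3·t/2)/4 1 time. The antiderivative of acceleration is velocity. Using v(0) = -3/2, we get v(t) = -3·exp(-3·t/2)/2. From the given velocity equation v(t) = -3·exp(-3·t/2)/2, we substitute t = 2*log(4)/3 to get v = -3/8.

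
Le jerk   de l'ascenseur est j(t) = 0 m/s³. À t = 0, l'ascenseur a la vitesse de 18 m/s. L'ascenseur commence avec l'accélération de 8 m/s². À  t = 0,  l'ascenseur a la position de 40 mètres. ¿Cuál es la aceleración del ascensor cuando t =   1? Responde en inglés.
Starting from jerk j(t) = 0, we take 1 integral. Finding the antiderivative of j(t) and using a(0) = 8: a(t) = 8. We have acceleration a(t) = 8. Substituting t = 1: a(1) = 8.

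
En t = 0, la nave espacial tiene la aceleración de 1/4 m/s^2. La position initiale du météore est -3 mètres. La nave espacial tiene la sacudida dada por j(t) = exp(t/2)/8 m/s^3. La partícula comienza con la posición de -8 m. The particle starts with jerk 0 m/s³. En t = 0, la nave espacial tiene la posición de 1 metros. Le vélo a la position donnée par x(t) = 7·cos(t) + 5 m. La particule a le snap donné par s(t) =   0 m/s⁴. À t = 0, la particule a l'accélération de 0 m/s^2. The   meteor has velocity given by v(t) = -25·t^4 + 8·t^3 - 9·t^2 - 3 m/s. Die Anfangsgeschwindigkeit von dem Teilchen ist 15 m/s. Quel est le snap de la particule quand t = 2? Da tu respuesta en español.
De la ecuación del snap s(t) = 0, sustituimos t = 2 para obtener s = 0.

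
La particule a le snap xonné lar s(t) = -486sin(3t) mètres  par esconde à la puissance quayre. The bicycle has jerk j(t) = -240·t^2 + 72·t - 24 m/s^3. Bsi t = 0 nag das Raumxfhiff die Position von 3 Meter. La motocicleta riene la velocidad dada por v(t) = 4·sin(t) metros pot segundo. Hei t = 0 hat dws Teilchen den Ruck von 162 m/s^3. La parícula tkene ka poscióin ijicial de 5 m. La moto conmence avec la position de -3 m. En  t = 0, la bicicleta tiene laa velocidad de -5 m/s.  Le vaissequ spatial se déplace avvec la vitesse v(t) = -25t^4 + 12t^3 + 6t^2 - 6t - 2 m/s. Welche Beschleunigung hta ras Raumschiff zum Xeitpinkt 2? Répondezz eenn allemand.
Ausgehend von der Geschwindigkeit v(t) = -25·t^4 + 12·t^3 + 6·t^2 - 6·t - 2, nehmen wir 1 Ableitung. Mit d/dt von v(t) finden wir a(t) = -100·t^3 + 36·t^2 + 12·t - 6. Aus der Gleichung für die Beschleunigung a(t) = -100·t^3 + 36·t^2 + 12·t - 6, setzen wir t = 2 ein und erhalten a = -638.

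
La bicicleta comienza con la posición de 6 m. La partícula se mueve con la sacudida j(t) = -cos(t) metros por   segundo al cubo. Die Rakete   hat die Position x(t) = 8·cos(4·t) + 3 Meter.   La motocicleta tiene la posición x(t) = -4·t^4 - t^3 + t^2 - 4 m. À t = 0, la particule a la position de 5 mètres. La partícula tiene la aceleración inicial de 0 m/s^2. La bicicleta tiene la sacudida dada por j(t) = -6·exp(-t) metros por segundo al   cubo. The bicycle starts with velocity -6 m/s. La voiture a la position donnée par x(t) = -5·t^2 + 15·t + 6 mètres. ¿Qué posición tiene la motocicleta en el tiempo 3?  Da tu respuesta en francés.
Nous avons la position x(t) = -4·t^4 - t^3 + t^2 - 4. En substituant t = 3: x(3) = -346.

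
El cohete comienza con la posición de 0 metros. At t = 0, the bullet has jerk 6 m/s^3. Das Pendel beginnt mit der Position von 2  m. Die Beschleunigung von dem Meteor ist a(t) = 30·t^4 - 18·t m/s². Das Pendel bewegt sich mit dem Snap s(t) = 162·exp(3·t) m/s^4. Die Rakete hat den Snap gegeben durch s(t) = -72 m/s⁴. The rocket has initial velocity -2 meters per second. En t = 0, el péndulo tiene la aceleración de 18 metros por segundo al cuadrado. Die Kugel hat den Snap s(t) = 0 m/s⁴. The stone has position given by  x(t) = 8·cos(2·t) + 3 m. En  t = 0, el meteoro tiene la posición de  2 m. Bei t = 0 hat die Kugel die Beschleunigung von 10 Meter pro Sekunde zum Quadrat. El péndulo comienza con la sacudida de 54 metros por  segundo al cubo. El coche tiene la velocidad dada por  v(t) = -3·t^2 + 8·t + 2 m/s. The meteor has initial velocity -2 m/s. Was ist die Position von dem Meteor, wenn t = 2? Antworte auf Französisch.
Nous devons intégrer notre équation de l'accélération a(t) = 30·t^4 - 18·t 2 fois. L'intégrale de l'accélération, avec v(0) = -2, donne la vitesse: v(t) = 6·t^5 - 9·t^2 - 2. L'intégrale de la vitesse, avec x(0) = 2, donne la position: x(t) = t^6 - 3·t^3 - 2·t + 2. De l'équation de la position x(t) = t^6 - 3·t^3 - 2·t + 2, nous substituons t = 2 pour obtenir x = 38.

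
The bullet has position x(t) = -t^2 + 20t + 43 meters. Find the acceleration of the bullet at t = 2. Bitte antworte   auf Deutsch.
Um dies zu lösen, müssen wir 2 Ableitungen unserer Gleichung für die Position x(t) = -t^2 + 20·t + 43 nehmen. Durch Ableiten von der Position erhalten wir die Geschwindigkeit: v(t) = 20 - 2·t. Die Ableitung von der Geschwindigkeit ergibt die Beschleunigung: a(t) = -2. Aus der Gleichung für die Beschleunigung a(t) = -2, setzen wir t = 2 ein und erhalten a = -2.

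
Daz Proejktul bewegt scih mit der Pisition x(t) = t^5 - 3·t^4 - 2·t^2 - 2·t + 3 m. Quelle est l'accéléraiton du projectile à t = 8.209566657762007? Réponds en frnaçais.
En partant de la position x(t) = t^5 - 3·t^4 - 2·t^2 - 2·t + 3, nous prenons 2 dérivées. La dérivée de la position donne la vitesse: v(t) = 5·t^4 - 12·t^3 - 4·t - 2. En dérivant la vitesse, nous obtenons l'accélération: a(t) = 20·t^3 - 36·t^2 - 4. En utilisant a(t) = 20·t^3 - 36·t^2 - 4 et en substituant t = 8.209566657762007, nous trouvons a = 8635.70932039232.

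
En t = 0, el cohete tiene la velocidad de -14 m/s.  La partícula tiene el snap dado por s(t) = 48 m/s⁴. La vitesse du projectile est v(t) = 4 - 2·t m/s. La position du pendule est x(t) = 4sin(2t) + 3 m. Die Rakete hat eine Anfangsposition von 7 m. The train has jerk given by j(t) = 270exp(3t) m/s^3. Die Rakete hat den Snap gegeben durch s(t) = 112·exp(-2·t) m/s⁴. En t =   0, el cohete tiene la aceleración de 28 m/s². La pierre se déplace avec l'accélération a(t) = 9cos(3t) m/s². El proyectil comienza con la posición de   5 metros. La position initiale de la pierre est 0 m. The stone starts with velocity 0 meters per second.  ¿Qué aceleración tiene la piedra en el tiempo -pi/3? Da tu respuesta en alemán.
Wir haben die Beschleunigung a(t) = 9·cos(3·t). Durch Einsetzen von t = -pi/3: a(-pi/3) = -9.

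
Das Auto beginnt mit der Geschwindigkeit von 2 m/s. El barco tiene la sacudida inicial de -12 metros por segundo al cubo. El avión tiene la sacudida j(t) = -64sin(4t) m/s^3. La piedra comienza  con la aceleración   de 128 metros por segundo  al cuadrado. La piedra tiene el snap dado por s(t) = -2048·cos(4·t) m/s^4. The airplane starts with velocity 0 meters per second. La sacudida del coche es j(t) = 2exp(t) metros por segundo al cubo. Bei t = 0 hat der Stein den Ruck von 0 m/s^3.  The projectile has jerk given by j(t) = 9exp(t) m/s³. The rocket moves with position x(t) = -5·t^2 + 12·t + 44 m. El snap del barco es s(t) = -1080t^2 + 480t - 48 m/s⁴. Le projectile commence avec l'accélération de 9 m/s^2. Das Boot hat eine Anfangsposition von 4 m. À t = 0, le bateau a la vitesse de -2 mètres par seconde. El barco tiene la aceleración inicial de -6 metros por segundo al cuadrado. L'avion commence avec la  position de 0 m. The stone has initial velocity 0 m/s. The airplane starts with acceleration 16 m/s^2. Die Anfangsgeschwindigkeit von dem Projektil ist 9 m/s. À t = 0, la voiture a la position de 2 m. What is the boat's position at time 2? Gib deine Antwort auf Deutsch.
Um dies zu lösen, müssen wir 4 Stammfunktionen unserer Gleichung für den Snap s(t) = -1080·t^2 + 480·t - 48 finden. Durch Integration von dem Snap und Verwendung der Anfangsbedingung j(0) = -12, erhalten wir j(t) = -360·t^3 + 240·t^2 - 48·t - 12. Durch Integration von dem Ruck und Verwendung der Anfangsbedingung a(0) = -6, erhalten wir a(t) = -90·t^4 + 80·t^3 - 24·t^2 - 12·t - 6. Das Integral von der Beschleunigung ist die Geschwindigkeit. Mit v(0) = -2 erhalten wir v(t) = -18·t^5 + 20·t^4 - 8·t^3 - 6·t^2 - 6·t - 2. Mit ∫v(t)dt und Anwendung von x(0) = 4, finden wir x(t) = -3·t^6 + 4·t^5 - 2·t^4 - 2·t^3 - 3·t^2 - 2·t + 4. Aus der Gleichung für die Position x(t) = -3·t^6 + 4·t^5 - 2·t^4 - 2·t^3 - 3·t^2 - 2·t + 4, setzen wir t = 2 ein und erhalten x = -124.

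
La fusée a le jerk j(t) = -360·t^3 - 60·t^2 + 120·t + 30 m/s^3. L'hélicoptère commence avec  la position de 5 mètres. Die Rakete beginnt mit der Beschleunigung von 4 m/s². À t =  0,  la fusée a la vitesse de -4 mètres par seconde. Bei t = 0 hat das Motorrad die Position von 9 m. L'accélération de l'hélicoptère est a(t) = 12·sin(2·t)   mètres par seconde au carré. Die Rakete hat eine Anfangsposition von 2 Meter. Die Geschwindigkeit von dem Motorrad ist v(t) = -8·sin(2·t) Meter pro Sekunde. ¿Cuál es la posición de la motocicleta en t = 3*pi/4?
Debemos encontrar la antiderivada de nuestra ecuación de la velocidad v(t) = -8·sin(2·t) 1 vez. Integrando la velocidad y usando la condición inicial x(0) = 9, obtenemos x(t) = 4·cos(2·t) + 5. Tenemos la posición x(t) = 4·cos(2·t) + 5. Sustituyendo t = 3*pi/4: x(3*pi/4) = 5.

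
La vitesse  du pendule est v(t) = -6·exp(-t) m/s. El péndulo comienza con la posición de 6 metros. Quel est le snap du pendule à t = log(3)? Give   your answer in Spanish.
Debemos derivar nuestra ecuación de la velocidad v(t) = -6·exp(-t) 3 veces. La derivada de la velocidad da la aceleración: a(t) = 6·exp(-t). La derivada de la aceleración da la sacudida: j(t) = -6·exp(-t). Tomando d/dt de j(t), encontramos s(t) = 6·exp(-t). Usando s(t) = 6·exp(-t) y sustituyendo t = log(3), encontramos s = 2.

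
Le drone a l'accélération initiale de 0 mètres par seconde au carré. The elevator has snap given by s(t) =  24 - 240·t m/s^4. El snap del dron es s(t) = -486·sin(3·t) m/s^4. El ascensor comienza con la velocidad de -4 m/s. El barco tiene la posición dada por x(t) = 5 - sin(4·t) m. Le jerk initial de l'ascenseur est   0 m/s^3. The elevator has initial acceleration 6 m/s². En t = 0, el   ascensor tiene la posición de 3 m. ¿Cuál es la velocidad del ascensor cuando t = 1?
Para resolver esto, necesitamos tomar 3 antiderivadas de nuestra ecuación del snap s(t) = 24 - 240·t. Tomando ∫s(t)dt y aplicando j(0) = 0, encontramos j(t) = 24·t·(1 - 5·t). La integral de la sacudida, con a(0) = 6, da la aceleración: a(t) = -40·t^3 + 12·t^2 + 6. Tomando ∫a(t)dt y aplicando v(0) = -4, encontramos v(t) = -10·t^4 + 4·t^3 + 6·t - 4. Usando v(t) = -10·t^4 + 4·t^3 + 6·t - 4 y sustituyendo t = 1, encontramos v = -4.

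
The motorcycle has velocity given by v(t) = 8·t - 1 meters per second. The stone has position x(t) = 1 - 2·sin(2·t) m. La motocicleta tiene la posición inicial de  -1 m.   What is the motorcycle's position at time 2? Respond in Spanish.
Necesitamos integrar nuestra ecuación de la velocidad v(t) = 8·t - 1 1 vez. La integral de la velocidad es la posición. Usando x(0) = -1, obtenemos x(t) = 4·t^2 - t - 1. De la ecuación de la posición x(t) = 4·t^2 - t - 1, sustituimos t = 2 para obtener x = 13.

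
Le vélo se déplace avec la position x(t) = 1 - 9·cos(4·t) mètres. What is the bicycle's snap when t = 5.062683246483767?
Starting from position x(t) = 1 - 9·cos(4·t), we take 4 derivatives. Taking d/dt of x(t), we find v(t) = 36·sin(4·t). The derivative of velocity gives acceleration: a(t) = 144·cos(4·t). Taking d/dt of a(t), we find j(t) = -576·sin(4·t). The derivative of jerk gives snap: s(t) = -2304·cos(4·t). Using s(t) = -2304·cos(4·t) and substituting t = 5.062683246483767, we find s = -388.931529907556.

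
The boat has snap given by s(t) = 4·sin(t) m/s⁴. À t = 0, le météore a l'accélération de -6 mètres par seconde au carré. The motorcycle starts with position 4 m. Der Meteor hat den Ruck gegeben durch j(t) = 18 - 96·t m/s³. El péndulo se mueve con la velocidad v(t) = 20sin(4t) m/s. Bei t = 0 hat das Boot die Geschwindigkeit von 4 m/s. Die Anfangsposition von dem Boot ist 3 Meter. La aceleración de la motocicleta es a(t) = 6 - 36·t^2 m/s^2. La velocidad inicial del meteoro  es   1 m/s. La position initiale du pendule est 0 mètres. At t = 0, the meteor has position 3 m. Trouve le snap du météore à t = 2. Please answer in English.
To solve this, we need to take 1 derivative of our jerk equation j(t) = 18 - 96·t. Differentiating jerk, we get snap: s(t) = -96. Using s(t) = -96 and substituting t = 2, we find s = -96.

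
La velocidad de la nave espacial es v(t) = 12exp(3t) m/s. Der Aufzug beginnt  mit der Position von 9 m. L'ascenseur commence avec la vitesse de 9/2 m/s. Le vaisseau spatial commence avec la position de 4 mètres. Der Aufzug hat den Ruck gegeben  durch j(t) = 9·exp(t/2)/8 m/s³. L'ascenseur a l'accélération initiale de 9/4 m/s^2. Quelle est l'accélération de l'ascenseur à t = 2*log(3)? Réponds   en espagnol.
Necesitamos integrar nuestra ecuación de la sacudida j(t) = 9·exp(t/2)/8 1 vez. Tomando ∫j(t)dt y aplicando a(0) = 9/4, encontramos a(t) = 9·exp(t/2)/4. De la ecuación de la aceleración a(t) = 9·exp(t/2)/4, sustituimos t = 2*log(3) para obtener a = 27/4.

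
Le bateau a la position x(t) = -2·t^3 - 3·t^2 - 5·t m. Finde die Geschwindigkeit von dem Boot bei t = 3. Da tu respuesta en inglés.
We must differentiate our position equation x(t) = -2·t^3 - 3·t^2 - 5·t 1 time. The derivative of position gives velocity: v(t) = -6·t^2 - 6·t - 5. We have velocity v(t) = -6·t^2 - 6·t - 5. Substituting t = 3: v(3) = -77.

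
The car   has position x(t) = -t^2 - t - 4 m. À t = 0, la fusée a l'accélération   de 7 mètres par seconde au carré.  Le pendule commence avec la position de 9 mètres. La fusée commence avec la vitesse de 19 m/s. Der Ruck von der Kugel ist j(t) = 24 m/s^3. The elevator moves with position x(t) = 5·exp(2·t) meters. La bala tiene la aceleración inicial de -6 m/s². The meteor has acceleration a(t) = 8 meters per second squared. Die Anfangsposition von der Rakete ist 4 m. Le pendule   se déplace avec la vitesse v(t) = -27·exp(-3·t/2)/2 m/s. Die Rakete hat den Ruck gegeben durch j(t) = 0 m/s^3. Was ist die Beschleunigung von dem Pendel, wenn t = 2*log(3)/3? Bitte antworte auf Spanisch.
Debemos derivar nuestra ecuación de la velocidad v(t) = -27·exp(-3·t/2)/2 1 vez. Tomando d/dt de v(t), encontramos a(t) = 81·exp(-3·t/2)/4. De la ecuación de la aceleración a(t) = 81·exp(-3·t/2)/4, sustituimos t = 2*log(3)/3 para obtener a = 27/4.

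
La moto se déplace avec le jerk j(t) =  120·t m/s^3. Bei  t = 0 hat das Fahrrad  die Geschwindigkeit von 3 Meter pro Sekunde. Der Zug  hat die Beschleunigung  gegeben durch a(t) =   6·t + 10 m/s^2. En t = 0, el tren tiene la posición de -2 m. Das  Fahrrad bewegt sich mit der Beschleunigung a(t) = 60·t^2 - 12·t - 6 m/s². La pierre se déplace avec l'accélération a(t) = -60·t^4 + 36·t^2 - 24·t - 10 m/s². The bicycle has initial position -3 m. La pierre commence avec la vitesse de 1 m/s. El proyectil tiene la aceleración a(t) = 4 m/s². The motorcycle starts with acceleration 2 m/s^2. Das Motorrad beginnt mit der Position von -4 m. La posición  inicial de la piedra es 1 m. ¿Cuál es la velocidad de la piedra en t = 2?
Para resolver esto, necesitamos tomar 1 antiderivada de nuestra ecuación de la aceleración a(t) = -60·t^4 + 36·t^2 - 24·t - 10. La antiderivada de la aceleración, con v(0) = 1, da la velocidad: v(t) = -12·t^5 + 12·t^3 - 12·t^2 - 10·t + 1. Tenemos la velocidad v(t) = -12·t^5 + 12·t^3 - 12·t^2 - 10·t + 1. Sustituyendo t = 2: v(2) = -355.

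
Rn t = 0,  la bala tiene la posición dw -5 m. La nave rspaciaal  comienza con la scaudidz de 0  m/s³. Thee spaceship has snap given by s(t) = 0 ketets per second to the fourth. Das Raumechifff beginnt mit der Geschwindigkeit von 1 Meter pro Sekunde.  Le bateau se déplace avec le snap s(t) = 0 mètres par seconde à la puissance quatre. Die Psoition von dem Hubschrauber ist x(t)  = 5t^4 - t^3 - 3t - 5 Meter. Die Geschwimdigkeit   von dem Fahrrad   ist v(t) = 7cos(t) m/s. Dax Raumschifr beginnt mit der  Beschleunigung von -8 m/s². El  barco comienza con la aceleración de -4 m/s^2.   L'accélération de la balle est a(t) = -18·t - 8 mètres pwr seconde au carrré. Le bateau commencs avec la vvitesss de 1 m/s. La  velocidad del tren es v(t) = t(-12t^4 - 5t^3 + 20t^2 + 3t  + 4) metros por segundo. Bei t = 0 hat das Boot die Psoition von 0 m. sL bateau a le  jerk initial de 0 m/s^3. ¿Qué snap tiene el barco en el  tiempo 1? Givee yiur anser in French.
Nous avons le snap s(t) = 0. En substituant t = 1: s(1) = 0.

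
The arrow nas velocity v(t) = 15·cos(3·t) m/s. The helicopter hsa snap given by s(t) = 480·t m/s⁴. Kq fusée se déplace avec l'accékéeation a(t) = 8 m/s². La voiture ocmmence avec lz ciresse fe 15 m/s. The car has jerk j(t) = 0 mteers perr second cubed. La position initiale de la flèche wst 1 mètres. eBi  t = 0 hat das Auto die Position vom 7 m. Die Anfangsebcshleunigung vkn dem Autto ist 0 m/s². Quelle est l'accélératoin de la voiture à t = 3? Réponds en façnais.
Nous devons intégrer notre équation du jerk j(t) = 0 1 fois. L'intégrale du jerk, avec a(0) = 0, donne l'accélération: a(t) = 0. Nous avons l'accélération a(t) = 0. En substituant t = 3: a(3) = 0.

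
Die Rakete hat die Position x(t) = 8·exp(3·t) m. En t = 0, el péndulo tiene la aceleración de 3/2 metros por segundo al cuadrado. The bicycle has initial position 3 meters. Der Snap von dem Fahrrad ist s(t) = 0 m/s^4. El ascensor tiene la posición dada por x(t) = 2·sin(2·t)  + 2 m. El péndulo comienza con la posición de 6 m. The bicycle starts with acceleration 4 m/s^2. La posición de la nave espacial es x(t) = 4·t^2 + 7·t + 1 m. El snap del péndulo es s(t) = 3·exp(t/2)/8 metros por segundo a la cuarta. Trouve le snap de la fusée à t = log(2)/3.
Pour résoudre ceci, nous devons prendre 4 dérivées de notre équation de la position x(t) = 8·exp(3·t). En dérivant la position, nous obtenons la vitesse: v(t) = 24·exp(3·t). En dérivant la vitesse, nous obtenons l'accélération: a(t) = 72·exp(3·t). La dérivée de l'accélération donne le jerk: j(t) = 216·exp(3·t). En dérivant le jerk, nous obtenons le snap: s(t) = 648·exp(3·t). Nous avons le snap s(t) = 648·exp(3·t). En substituant t = log(2)/3: s(log(2)/3) = 1296.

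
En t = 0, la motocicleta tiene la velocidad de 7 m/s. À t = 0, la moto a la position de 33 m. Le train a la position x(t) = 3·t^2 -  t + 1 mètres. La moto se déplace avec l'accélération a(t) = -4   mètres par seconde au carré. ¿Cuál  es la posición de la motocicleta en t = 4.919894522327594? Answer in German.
Ausgehend von der Beschleunigung a(t) = -4, nehmen wir 2 Stammfunktionen. Durch Integration von der Beschleunigung und Verwendung der Anfangsbedingung v(0) = 7, erhalten wir v(t) = 7 - 4·t. Mit ∫v(t)dt und Anwendung von x(0) = 33, finden wir x(t) = -2·t^2 + 7·t + 33. Aus der Gleichung für die Position x(t) = -2·t^2 + 7·t + 33, setzen wir t = 4.919894522327594 ein und erhalten x = 19.0285374346350.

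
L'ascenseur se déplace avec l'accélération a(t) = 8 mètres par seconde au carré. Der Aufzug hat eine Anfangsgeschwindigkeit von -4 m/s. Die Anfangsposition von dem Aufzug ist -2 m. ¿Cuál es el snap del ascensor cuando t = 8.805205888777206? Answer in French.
En partant de l'accélération a(t) = 8, nous prenons 2 dérivées. La dérivée de l'accélération donne le jerk: j(t) = 0. En dérivant le jerk, nous obtenons le snap: s(t) = 0. De l'équation du snap s(t) = 0, nous substituons t = 8.805205888777206 pour obtenir s = 0.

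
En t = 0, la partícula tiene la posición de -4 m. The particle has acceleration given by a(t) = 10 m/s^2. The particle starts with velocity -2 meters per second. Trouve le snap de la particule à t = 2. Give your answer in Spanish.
Debemos derivar nuestra ecuación de la aceleración a(t) = 10 2 veces. Derivando la aceleración, obtenemos la sacudida: j(t) = 0. Tomando d/dt de j(t), encontramos s(t) = 0. Tenemos el snap s(t) = 0. Sustituyendo t = 2: s(2) = 0.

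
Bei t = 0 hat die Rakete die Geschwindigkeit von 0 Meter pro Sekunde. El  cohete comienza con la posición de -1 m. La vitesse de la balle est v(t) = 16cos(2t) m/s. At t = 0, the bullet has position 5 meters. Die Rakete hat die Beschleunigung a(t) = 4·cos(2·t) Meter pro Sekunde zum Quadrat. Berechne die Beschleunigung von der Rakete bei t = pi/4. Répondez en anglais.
We have acceleration a(t) = 4·cos(2·t). Substituting t = pi/4: a(pi/4) = 0.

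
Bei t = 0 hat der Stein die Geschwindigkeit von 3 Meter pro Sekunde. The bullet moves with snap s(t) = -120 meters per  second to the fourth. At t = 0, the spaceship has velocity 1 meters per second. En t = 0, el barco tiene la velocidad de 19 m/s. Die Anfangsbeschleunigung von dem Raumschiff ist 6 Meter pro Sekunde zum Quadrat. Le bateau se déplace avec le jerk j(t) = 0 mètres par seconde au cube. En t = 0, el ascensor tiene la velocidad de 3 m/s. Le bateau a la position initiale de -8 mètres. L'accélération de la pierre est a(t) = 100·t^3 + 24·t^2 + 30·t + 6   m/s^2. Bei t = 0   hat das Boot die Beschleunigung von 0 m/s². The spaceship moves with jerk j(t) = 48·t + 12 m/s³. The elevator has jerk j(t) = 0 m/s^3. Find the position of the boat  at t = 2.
To solve this, we need to take 3 integrals of our jerk equation j(t) = 0. Taking ∫j(t)dt and applying a(0) = 0, we find a(t) = 0. The integral of acceleration is velocity. Using v(0) = 19, we get v(t) = 19. Finding the integral of v(t) and using x(0) = -8: x(t) = 19·t - 8. From the given position equation x(t) = 19·t - 8, we substitute t = 2 to get x = 30.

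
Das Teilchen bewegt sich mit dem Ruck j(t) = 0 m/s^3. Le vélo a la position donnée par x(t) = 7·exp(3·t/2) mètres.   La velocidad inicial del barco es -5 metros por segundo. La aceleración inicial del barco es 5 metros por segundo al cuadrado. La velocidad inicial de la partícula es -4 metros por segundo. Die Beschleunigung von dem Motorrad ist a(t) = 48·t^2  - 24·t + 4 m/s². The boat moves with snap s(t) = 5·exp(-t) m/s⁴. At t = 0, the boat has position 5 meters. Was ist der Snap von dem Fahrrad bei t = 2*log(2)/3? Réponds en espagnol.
Partiendo de la posición x(t) = 7·exp(3·t/2), tomamos 4 derivadas. Tomando d/dt de x(t), encontramos v(t) = 21·exp(3·t/2)/2. Derivando la velocidad, obtenemos la aceleración: a(t) = 63·exp(3·t/2)/4. Tomando d/dt de a(t), encontramos j(t) = 189·exp(3·t/2)/8. Derivando la sacudida, obtenemos el snap: s(t) = 567·exp(3·t/2)/16. Tenemos el snap s(t) = 567·exp(3·t/2)/16. Sustituyendo t = 2*log(2)/3: s(2*log(2)/3) = 567/8.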